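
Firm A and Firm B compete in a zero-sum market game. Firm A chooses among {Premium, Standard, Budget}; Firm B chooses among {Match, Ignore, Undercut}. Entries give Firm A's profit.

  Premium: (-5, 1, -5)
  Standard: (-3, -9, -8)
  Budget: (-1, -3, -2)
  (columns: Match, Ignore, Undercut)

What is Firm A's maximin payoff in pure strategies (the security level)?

-3

Row minima: Premium → -5, Standard → -9, Budget → -3.
The best of these is -3.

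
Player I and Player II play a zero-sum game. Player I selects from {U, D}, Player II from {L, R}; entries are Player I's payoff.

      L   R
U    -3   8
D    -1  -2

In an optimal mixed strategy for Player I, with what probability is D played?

Row minima: U → -3, D → -2; maximin = -2.
Column maxima: L → -1, R → 8; minimax = -1.
-2 ≠ -1, so there is no saddle point; optimal play is mixed.
Let Player I play U with probability p. Expected payoff against L: (-3)p + (-1)(1−p) = −2p − 1; against R: 8p + (-2)(1−p) = 10p − 2.
Setting these equal: −2p − 1 = 10p − 2 ⇒ −12p = -1 ⇒ p = 1/12, and the value is (-2)·(1/12) − 1 = -7/6.
For Player II: with q = P(L), equating U's and D's payoffs gives −11q + 8 = q − 2 ⇒ q = 5/6.

11/12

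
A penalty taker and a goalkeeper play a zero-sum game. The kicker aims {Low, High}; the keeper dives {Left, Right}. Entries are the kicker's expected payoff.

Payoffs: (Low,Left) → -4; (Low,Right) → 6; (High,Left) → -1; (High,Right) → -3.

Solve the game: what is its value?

Row minima: Low → -4, High → -3; maximin = -3.
Column maxima: Left → -1, Right → 6; minimax = -1.
-3 ≠ -1, so there is no saddle point; optimal play is mixed.
Let the kicker play Low with probability p. Expected payoff against Left: (-4)p + (-1)(1−p) = −3p − 1; against Right: 6p + (-3)(1−p) = 9p − 3.
Setting these equal: −3p − 1 = 9p − 3 ⇒ −12p = -2 ⇒ p = 1/6, and the value is (-3)·(1/6) − 1 = -3/2.
For the keeper: with q = P(Left), equating Low's and High's payoffs gives −10q + 6 = 2q − 3 ⇒ q = 3/4.

-3/2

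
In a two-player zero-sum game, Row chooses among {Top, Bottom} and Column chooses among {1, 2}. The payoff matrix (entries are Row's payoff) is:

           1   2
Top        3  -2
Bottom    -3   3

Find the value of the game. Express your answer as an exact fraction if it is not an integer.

3/11

Row minima: Top → -2, Bottom → -3; maximin = -2.
Column maxima: 1 → 3, 2 → 3; minimax = 3.
-2 ≠ 3, so there is no saddle point; optimal play is mixed.
Let Row play Top with probability p. Expected payoff against 1: 3p + (-3)(1−p) = 6p − 3; against 2: (-2)p + 3(1−p) = −5p + 3.
Setting these equal: 6p − 3 = −5p + 3 ⇒ 11p = 6 ⇒ p = 6/11, and the value is (6)·(6/11) − 3 = 3/11.
For Column: with q = P(1), equating Top's and Bottom's payoffs gives 5q − 2 = −6q + 3 ⇒ q = 5/11.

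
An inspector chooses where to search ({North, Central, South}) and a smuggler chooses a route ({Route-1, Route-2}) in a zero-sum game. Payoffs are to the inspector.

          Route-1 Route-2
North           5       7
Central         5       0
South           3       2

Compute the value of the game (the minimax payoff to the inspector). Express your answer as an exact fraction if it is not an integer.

Row minima: North → 5, Central → 0, South → 2; maximin = 5.
Column maxima: Route-1 → 5, Route-2 → 7; minimax = 5.
Since maximin = minimax = 5, there is a saddle point and the value is 5.

5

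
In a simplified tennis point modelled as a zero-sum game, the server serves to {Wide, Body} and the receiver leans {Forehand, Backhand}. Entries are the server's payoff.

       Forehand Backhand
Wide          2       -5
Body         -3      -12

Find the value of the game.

-5

Row minima: Wide → -5, Body → -12; maximin = -5.
Column maxima: Forehand → 2, Backhand → -5; minimax = -5.
Since maximin = minimax = -5, there is a saddle point and the value is -5.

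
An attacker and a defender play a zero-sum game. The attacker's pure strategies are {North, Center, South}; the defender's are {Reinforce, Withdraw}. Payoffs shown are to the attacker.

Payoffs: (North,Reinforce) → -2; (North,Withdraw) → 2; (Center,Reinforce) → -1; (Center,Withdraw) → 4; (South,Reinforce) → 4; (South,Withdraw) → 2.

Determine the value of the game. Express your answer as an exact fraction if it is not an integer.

Row minima: North → -2, Center → -1, South → 2; maximin = 2.
Column maxima: Reinforce → 4, Withdraw → 4; minimax = 4.
2 ≠ 4, so there is no saddle point; optimal play is mixed.
North is strictly dominated by Center, so the attacker never plays it.
On the remaining 2×2 (Center, South vs Reinforce, Withdraw):
Let the attacker play Center with probability p. Expected payoff against Reinforce: (-1)p + 4(1−p) = −5p + 4; against Withdraw: 4p + 2(1−p) = 2p + 2.
Setting these equal: −5p + 4 = 2p + 2 ⇒ −7p = -2 ⇒ p = 2/7, and the value is (-5)·(2/7) + 4 = 18/7.
For the defender: with q = P(Reinforce), equating Center's and South's payoffs gives −5q + 4 = 2q + 2 ⇒ q = 2/7.

18/7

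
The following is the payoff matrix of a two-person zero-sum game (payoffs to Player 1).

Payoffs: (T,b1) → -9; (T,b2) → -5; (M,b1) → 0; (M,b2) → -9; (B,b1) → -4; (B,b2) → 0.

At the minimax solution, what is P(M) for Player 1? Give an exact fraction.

Row minima: T → -9, M → -9, B → -4; maximin = -4.
Column maxima: b1 → 0, b2 → 0; minimax = 0.
-4 ≠ 0, so there is no saddle point; optimal play is mixed.
T is strictly dominated by B, so Player 1 never plays it.
On the remaining 2×2 (M, B vs b1, b2):
Let Player 1 play M with probability p. Expected payoff against b1: 0p + (-4)(1−p) = 4p − 4; against b2: (-9)p + 0(1−p) = −9p.
Setting these equal: 4p − 4 = −9p ⇒ 13p = 4 ⇒ p = 4/13, and the value is (4)·(4/13) − 4 = -36/13.
For Player 2: with q = P(b1), equating M's and B's payoffs gives 9q − 9 = −4q ⇒ q = 9/13.

4/13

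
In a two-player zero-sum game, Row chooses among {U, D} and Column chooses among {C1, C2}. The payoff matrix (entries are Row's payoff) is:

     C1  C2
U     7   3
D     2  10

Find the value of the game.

Row minima: U → 3, D → 2; maximin = 3.
Column maxima: C1 → 7, C2 → 10; minimax = 7.
3 ≠ 7, so there is no saddle point; optimal play is mixed.
Let Row play U with probability p. Expected payoff against C1: 7p + 2(1−p) = 5p + 2; against C2: 3p + 10(1−p) = −7p + 10.
Setting these equal: 5p + 2 = −7p + 10 ⇒ 12p = 8 ⇒ p = 2/3, and the value is (5)·(2/3) + 2 = 16/3.
For Column: with q = P(C1), equating U's and D's payoffs gives 4q + 3 = −8q + 10 ⇒ q = 7/12.

16/3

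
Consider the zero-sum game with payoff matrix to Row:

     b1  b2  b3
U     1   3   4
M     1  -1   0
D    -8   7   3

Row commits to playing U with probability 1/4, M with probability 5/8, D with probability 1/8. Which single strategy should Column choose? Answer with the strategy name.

If Column plays b1, Row's expected payoff is (1/4)·1 + (5/8)·1 + (1/8)·(-8) = -1/8.
If Column plays b2, Row's expected payoff is (1/4)·3 + (5/8)·(-1) + (1/8)·7 = 1.
If Column plays b3, Row's expected payoff is (1/4)·4 + (5/8)·0 + (1/8)·3 = 11/8.
Column minimizes Row's payoff; the smallest is -1/8, so the best response is b1.

b1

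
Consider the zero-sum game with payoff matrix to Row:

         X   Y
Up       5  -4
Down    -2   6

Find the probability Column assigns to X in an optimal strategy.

Row minima: Up → -4, Down → -2; maximin = -2.
Column maxima: X → 5, Y → 6; minimax = 5.
-2 ≠ 5, so there is no saddle point; optimal play is mixed.
Let Row play Up with probability p. Expected payoff against X: 5p + (-2)(1−p) = 7p − 2; against Y: (-4)p + 6(1−p) = −10p + 6.
Setting these equal: 7p − 2 = −10p + 6 ⇒ 17p = 8 ⇒ p = 8/17, and the value is (7)·(8/17) − 2 = 22/17.
For Column: with q = P(X), equating Up's and Down's payoffs gives 9q − 4 = −8q + 6 ⇒ q = 10/17.

10/17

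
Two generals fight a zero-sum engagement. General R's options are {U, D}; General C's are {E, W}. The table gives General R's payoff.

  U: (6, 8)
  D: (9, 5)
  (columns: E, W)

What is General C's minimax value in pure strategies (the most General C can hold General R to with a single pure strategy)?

Column maxima: E → 9, W → 8.
The smallest of these is 8.

8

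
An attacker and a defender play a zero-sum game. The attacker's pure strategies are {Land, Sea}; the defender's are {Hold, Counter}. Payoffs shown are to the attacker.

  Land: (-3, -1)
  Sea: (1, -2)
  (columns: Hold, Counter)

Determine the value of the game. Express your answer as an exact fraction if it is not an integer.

Row minima: Land → -3, Sea → -2; maximin = -2.
Column maxima: Hold → 1, Counter → -1; minimax = -1.
-2 ≠ -1, so there is no saddle point; optimal play is mixed.
Let the attacker play Land with probability p. Expected payoff against Hold: (-3)p + 1(1−p) = −4p + 1; against Counter: (-1)p + (-2)(1−p) = p − 2.
Setting these equal: −4p + 1 = p − 2 ⇒ −5p = -3 ⇒ p = 3/5, and the value is (-4)·(3/5) + 1 = -7/5.
For the defender: with q = P(Hold), equating Land's and Sea's payoffs gives −2q − 1 = 3q − 2 ⇒ q = 1/5.

-7/5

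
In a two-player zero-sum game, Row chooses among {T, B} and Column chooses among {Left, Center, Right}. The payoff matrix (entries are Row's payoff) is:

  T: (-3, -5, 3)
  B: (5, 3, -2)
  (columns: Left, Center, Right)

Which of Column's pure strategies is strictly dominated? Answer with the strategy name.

Left

Center holds Row's payoff strictly below Left in every row: -5 < -3, 3 < 5.
So Left is strictly dominated for Column.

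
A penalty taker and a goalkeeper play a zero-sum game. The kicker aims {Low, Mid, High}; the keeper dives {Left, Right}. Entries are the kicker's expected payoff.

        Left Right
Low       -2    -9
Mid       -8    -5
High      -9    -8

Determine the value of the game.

-31/5

Row minima: Low → -9, Mid → -8, High → -9; maximin = -8.
Column maxima: Left → -2, Right → -5; minimax = -5.
-8 ≠ -5, so there is no saddle point; optimal play is mixed.
High is strictly dominated by Mid, so the kicker never plays it.
On the remaining 2×2 (Low, Mid vs Left, Right):
Let the kicker play Low with probability p. Expected payoff against Left: (-2)p + (-8)(1−p) = 6p − 8; against Right: (-9)p + (-5)(1−p) = −4p − 5.
Setting these equal: 6p − 8 = −4p − 5 ⇒ 10p = 3 ⇒ p = 3/10, and the value is (6)·(3/10) − 8 = -31/5.
For the keeper: with q = P(Left), equating Low's and Mid's payoffs gives 7q − 9 = −3q − 5 ⇒ q = 2/5.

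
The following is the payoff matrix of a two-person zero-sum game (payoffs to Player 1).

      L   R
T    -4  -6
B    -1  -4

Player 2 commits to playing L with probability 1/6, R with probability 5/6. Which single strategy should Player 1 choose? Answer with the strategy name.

Expected payoff of T: (1/6)·(-4) + (5/6)·(-6) = -17/3.
Expected payoff of B: (1/6)·(-1) + (5/6)·(-4) = -7/2.
The largest is -7/2, so Player 1's best response is B.

B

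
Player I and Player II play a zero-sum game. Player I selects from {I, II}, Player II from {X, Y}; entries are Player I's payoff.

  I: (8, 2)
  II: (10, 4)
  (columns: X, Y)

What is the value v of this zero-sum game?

Row minima: I → 2, II → 4; maximin = 4.
Column maxima: X → 10, Y → 4; minimax = 4.
Since maximin = minimax = 4, there is a saddle point and the value is 4.

4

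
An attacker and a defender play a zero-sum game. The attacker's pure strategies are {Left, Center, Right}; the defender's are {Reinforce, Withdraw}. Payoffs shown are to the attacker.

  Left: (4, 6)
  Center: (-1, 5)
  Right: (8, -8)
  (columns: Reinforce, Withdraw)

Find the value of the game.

Row minima: Left → 4, Center → -1, Right → -8; maximin = 4.
Column maxima: Reinforce → 8, Withdraw → 6; minimax = 6.
4 ≠ 6, so there is no saddle point; optimal play is mixed.
Center is strictly dominated by Left, so the attacker never plays it.
On the remaining 2×2 (Left, Right vs Reinforce, Withdraw):
Let the attacker play Left with probability p. Expected payoff against Reinforce: 4p + 8(1−p) = −4p + 8; against Withdraw: 6p + (-8)(1−p) = 14p − 8.
Setting these equal: −4p + 8 = 14p − 8 ⇒ −18p = -16 ⇒ p = 8/9, and the value is (-4)·(8/9) + 8 = 40/9.
For the defender: with q = P(Reinforce), equating Left's and Right's payoffs gives −2q + 6 = 16q − 8 ⇒ q = 7/9.

40/9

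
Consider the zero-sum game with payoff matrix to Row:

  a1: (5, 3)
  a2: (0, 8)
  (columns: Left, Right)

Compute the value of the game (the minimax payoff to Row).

4

Row minima: a1 → 3, a2 → 0; maximin = 3.
Column maxima: Left → 5, Right → 8; minimax = 5.
3 ≠ 5, so there is no saddle point; optimal play is mixed.
Let Row play a1 with probability p. Expected payoff against Left: 5p + 0(1−p) = 5p; against Right: 3p + 8(1−p) = −5p + 8.
Setting these equal: 5p = −5p + 8 ⇒ 10p = 8 ⇒ p = 4/5, and the value is (5)·(4/5) = 4.
For Column: with q = P(Left), equating a1's and a2's payoffs gives 2q + 3 = −8q + 8 ⇒ q = 1/2.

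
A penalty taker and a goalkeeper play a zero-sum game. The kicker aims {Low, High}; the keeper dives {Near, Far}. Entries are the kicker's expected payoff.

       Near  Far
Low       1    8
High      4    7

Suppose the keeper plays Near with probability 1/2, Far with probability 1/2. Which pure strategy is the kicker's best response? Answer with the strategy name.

Expected payoff of Low: (1/2)·1 + (1/2)·8 = 9/2.
Expected payoff of High: (1/2)·4 + (1/2)·7 = 11/2.
The largest is 11/2, so the kicker's best response is High.

High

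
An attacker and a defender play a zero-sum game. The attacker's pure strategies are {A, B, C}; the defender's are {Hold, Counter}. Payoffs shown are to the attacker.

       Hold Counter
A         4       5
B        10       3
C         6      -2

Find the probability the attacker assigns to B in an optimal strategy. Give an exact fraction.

Row minima: A → 4, B → 3, C → -2; maximin = 4.
Column maxima: Hold → 10, Counter → 5; minimax = 5.
4 ≠ 5, so there is no saddle point; optimal play is mixed.
C is strictly dominated by B, so the attacker never plays it.
On the remaining 2×2 (A, B vs Hold, Counter):
Let the attacker play A with probability p. Expected payoff against Hold: 4p + 10(1−p) = −6p + 10; against Counter: 5p + 3(1−p) = 2p + 3.
Setting these equal: −6p + 10 = 2p + 3 ⇒ −8p = -7 ⇒ p = 7/8, and the value is (-6)·(7/8) + 10 = 19/4.
For the defender: with q = P(Hold), equating A's and B's payoffs gives −q + 5 = 7q + 3 ⇒ q = 1/4.

1/8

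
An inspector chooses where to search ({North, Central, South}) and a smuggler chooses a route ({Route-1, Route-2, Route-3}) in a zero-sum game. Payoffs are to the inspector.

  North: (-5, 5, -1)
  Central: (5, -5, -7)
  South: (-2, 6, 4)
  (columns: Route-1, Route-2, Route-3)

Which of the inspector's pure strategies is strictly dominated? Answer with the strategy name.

North

South gives a strictly higher payoff than North against every column: -2 > -5, 6 > 5, 4 > -1.
So North is strictly dominated and the inspector never plays it.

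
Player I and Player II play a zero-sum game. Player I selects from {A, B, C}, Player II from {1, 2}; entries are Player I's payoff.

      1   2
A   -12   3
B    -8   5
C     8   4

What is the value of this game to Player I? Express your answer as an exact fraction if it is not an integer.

Row minima: A → -12, B → -8, C → 4; maximin = 4.
Column maxima: 1 → 8, 2 → 5; minimax = 5.
4 ≠ 5, so there is no saddle point; optimal play is mixed.
A is strictly dominated by B, so Player I never plays it.
On the remaining 2×2 (B, C vs 1, 2):
Let Player I play B with probability p. Expected payoff against 1: (-8)p + 8(1−p) = −16p + 8; against 2: 5p + 4(1−p) = p + 4.
Setting these equal: −16p + 8 = p + 4 ⇒ −17p = -4 ⇒ p = 4/17, and the value is (-16)·(4/17) + 8 = 72/17.
For Player II: with q = P(1), equating B's and C's payoffs gives −13q + 5 = 4q + 4 ⇒ q = 1/17.

72/17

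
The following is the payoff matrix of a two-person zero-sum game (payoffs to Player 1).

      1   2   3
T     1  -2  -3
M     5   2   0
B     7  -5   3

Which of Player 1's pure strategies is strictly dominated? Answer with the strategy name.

M gives a strictly higher payoff than T against every column: 5 > 1, 2 > -2, 0 > -3.
So T is strictly dominated and Player 1 never plays it.

T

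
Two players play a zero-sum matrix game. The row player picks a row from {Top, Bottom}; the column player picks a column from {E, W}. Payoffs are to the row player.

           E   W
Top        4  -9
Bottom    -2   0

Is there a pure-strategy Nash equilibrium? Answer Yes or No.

No

Row minima: Top → -9, Bottom → -2; maximin = -2.
Column maxima: E → 4, W → 0; minimax = 0.
-2 ≠ 0, so no pure-strategy equilibrium exists.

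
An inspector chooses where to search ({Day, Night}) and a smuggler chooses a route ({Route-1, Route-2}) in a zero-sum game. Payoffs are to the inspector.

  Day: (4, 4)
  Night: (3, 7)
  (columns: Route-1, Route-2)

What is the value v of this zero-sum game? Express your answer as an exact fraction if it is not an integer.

4

Row minima: Day → 4, Night → 3; maximin = 4.
Column maxima: Route-1 → 4, Route-2 → 7; minimax = 4.
Since maximin = minimax = 4, there is a saddle point and the value is 4.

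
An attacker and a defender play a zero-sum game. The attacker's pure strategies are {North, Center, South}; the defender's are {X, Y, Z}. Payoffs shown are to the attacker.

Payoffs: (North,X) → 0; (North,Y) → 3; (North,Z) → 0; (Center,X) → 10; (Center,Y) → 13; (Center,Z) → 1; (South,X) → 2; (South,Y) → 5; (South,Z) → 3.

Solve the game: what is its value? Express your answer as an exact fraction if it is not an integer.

14/5

Row minima: North → 0, Center → 1, South → 2; maximin = 2.
Column maxima: X → 10, Y → 13, Z → 3; minimax = 3.
2 ≠ 3, so there is no saddle point; optimal play is mixed.
North is strictly dominated by Center, so the attacker never plays it.
Y is strictly dominated by X (it gives the attacker strictly more in every row), so the defender never plays it.
On the remaining 2×2 (Center, South vs X, Z):
Let the attacker play Center with probability p. Expected payoff against X: 10p + 2(1−p) = 8p + 2; against Z: 1p + 3(1−p) = −2p + 3.
Setting these equal: 8p + 2 = −2p + 3 ⇒ 10p = 1 ⇒ p = 1/10, and the value is (8)·(1/10) + 2 = 14/5.
For the defender: with q = P(X), equating Center's and South's payoffs gives 9q + 1 = −q + 3 ⇒ q = 1/5.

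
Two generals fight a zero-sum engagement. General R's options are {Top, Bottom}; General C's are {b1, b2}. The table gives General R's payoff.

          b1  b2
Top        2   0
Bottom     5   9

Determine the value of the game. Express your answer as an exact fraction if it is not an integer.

5

Row minima: Top → 0, Bottom → 5; maximin = 5.
Column maxima: b1 → 5, b2 → 9; minimax = 5.
Since maximin = minimax = 5, there is a saddle point and the value is 5.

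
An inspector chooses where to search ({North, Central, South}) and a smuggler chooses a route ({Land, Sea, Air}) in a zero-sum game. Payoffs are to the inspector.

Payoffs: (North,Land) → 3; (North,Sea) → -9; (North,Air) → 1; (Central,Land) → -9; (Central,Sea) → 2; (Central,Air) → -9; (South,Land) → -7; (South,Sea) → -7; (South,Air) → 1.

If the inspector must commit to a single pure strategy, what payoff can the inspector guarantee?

Row minima: North → -9, Central → -9, South → -7.
The best of these is -7.

-7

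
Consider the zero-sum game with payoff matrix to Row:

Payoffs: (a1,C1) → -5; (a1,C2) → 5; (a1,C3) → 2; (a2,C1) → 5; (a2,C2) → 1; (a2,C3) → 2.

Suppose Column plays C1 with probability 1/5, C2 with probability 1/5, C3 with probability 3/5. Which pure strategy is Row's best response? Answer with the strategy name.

Expected payoff of a1: (1/5)·(-5) + (1/5)·5 + (3/5)·2 = 6/5.
Expected payoff of a2: (1/5)·5 + (1/5)·1 + (3/5)·2 = 12/5.
The largest is 12/5, so Row's best response is a2.

a2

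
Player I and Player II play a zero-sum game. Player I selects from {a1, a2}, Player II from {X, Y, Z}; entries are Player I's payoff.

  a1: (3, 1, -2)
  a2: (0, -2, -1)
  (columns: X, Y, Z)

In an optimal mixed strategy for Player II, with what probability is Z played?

3/4

Row minima: a1 → -2, a2 → -2; maximin = -2.
Column maxima: X → 3, Y → 1, Z → -1; minimax = -1.
-2 ≠ -1, so there is no saddle point; optimal play is mixed.
X is strictly dominated by Y (it gives Player I strictly more in every row), so Player II never plays it.
On the remaining 2×2 (a1, a2 vs Y, Z):
Let Player I play a1 with probability p. Expected payoff against Y: 1p + (-2)(1−p) = 3p − 2; against Z: (-2)p + (-1)(1−p) = −p − 1.
Setting these equal: 3p − 2 = −p − 1 ⇒ 4p = 1 ⇒ p = 1/4, and the value is (3)·(1/4) − 2 = -5/4.
For Player II: with q = P(Y), equating a1's and a2's payoffs gives 3q − 2 = −q − 1 ⇒ q = 1/4.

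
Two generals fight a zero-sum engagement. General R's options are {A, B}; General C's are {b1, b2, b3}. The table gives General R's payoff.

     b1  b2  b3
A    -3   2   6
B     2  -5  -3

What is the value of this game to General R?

Row minima: A → -3, B → -5; maximin = -3.
Column maxima: b1 → 2, b2 → 2, b3 → 6; minimax = 2.
-3 ≠ 2, so there is no saddle point; optimal play is mixed.
b3 is strictly dominated by b2 (it gives General R strictly more in every row), so General C never plays it.
On the remaining 2×2 (A, B vs b1, b2):
Let General R play A with probability p. Expected payoff against b1: (-3)p + 2(1−p) = −5p + 2; against b2: 2p + (-5)(1−p) = 7p − 5.
Setting these equal: −5p + 2 = 7p − 5 ⇒ −12p = -7 ⇒ p = 7/12, and the value is (-5)·(7/12) + 2 = -11/12.
For General C: with q = P(b1), equating A's and B's payoffs gives −5q + 2 = 7q − 5 ⇒ q = 7/12.

-11/12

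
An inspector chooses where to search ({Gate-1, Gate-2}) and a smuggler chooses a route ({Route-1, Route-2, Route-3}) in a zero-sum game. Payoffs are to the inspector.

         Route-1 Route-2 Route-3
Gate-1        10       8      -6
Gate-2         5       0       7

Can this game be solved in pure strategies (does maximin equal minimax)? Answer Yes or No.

Row minima: Gate-1 → -6, Gate-2 → 0; maximin = 0.
Column maxima: Route-1 → 10, Route-2 → 8, Route-3 → 7; minimax = 7.
0 ≠ 7, so no pure-strategy equilibrium exists.

No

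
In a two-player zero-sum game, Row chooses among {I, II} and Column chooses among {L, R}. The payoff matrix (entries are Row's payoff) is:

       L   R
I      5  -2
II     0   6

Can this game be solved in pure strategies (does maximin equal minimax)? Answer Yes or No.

No

Row minima: I → -2, II → 0; maximin = 0.
Column maxima: L → 5, R → 6; minimax = 5.
0 ≠ 5, so no pure-strategy equilibrium exists.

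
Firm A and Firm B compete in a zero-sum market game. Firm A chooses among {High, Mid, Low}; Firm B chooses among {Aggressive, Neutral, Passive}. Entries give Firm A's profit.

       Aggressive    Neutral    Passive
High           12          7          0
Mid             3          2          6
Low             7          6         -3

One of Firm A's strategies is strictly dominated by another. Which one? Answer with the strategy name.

High gives a strictly higher payoff than Low against every column: 12 > 7, 7 > 6, 0 > -3.
So Low is strictly dominated and Firm A never plays it.

Low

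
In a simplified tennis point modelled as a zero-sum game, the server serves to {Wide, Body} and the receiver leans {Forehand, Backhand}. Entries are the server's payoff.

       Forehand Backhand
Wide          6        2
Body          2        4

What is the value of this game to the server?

Row minima: Wide → 2, Body → 2; maximin = 2.
Column maxima: Forehand → 6, Backhand → 4; minimax = 4.
2 ≠ 4, so there is no saddle point; optimal play is mixed.
Let the server play Wide with probability p. Expected payoff against Forehand: 6p + 2(1−p) = 4p + 2; against Backhand: 2p + 4(1−p) = −2p + 4.
Setting these equal: 4p + 2 = −2p + 4 ⇒ 6p = 2 ⇒ p = 1/3, and the value is (4)·(1/3) + 2 = 10/3.
For the receiver: with q = P(Forehand), equating Wide's and Body's payoffs gives 4q + 2 = −2q + 4 ⇒ q = 1/3.

10/3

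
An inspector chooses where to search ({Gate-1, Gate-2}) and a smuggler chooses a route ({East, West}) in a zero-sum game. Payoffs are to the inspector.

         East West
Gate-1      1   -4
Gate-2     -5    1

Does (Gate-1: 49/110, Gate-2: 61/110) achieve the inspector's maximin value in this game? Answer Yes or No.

Against East this mix gives (49/110)·1 + (61/110)·(-5) = -128/55.
Against West this mix gives (49/110)·(-4) + (61/110)·1 = -27/22.
The smuggler will play East, holding the inspector to -128/55. Shifting weight toward the row that does better against East would raise this floor (the equalizing mix achieves -19/11 against both East and West), so the proposed strategy is not optimal.

No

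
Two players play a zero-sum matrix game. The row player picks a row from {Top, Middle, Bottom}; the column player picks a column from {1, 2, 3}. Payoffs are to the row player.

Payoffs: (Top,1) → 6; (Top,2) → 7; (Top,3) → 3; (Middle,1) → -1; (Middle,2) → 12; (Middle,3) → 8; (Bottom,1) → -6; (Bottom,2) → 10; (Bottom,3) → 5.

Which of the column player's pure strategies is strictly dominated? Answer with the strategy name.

1 holds the row player's payoff strictly below 2 in every row: 6 < 7, -1 < 12, -6 < 10.
So 2 is strictly dominated for the column player.

2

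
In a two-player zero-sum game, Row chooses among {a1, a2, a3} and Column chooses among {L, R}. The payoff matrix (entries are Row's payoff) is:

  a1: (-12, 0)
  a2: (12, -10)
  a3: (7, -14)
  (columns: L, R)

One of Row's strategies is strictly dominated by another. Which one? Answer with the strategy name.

a2 gives a strictly higher payoff than a3 against every column: 12 > 7, -10 > -14.
So a3 is strictly dominated and Row never plays it.

a3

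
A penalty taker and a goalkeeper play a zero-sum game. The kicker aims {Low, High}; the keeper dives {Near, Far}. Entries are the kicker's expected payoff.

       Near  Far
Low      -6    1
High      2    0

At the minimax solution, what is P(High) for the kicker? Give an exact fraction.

Row minima: Low → -6, High → 0; maximin = 0.
Column maxima: Near → 2, Far → 1; minimax = 1.
0 ≠ 1, so there is no saddle point; optimal play is mixed.
Let the kicker play Low with probability p. Expected payoff against Near: (-6)p + 2(1−p) = −8p + 2; against Far: 1p + 0(1−p) = p.
Setting these equal: −8p + 2 = p ⇒ −9p = -2 ⇒ p = 2/9, and the value is (-8)·(2/9) + 2 = 2/9.
For the keeper: with q = P(Near), equating Low's and High's payoffs gives −7q + 1 = 2q ⇒ q = 1/9.

7/9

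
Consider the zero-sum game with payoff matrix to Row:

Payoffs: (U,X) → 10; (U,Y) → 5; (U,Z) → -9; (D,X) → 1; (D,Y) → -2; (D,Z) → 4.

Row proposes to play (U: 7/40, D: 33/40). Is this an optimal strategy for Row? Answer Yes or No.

Against X this mix gives (7/40)·10 + (33/40)·1 = 103/40.
Against Y this mix gives (7/40)·5 + (33/40)·(-2) = -31/40.
Against Z this mix gives (7/40)·(-9) + (33/40)·4 = 69/40.
Column will play Y, holding Row to -31/40. Shifting weight toward the row that does better against Y would raise this floor (the equalizing mix achieves 1/10 against both Y and Z), so the proposed strategy is not optimal.

No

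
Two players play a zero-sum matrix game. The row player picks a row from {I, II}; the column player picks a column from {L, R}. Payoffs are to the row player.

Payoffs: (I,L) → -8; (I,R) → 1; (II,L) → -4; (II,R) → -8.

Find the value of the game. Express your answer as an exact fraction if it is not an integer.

-68/13

Row minima: I → -8, II → -8; maximin = -8.
Column maxima: L → -4, R → 1; minimax = -4.
-8 ≠ -4, so there is no saddle point; optimal play is mixed.
Let the row player play I with probability p. Expected payoff against L: (-8)p + (-4)(1−p) = −4p − 4; against R: 1p + (-8)(1−p) = 9p − 8.
Setting these equal: −4p − 4 = 9p − 8 ⇒ −13p = -4 ⇒ p = 4/13, and the value is (-4)·(4/13) − 4 = -68/13.
For the column player: with q = P(L), equating I's and II's payoffs gives −9q + 1 = 4q − 8 ⇒ q = 9/13.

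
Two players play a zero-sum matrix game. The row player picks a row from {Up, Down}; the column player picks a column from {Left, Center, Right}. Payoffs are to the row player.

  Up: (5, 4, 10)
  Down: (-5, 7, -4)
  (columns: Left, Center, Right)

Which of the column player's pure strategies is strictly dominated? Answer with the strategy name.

Right

Left holds the row player's payoff strictly below Right in every row: 5 < 10, -5 < -4.
So Right is strictly dominated for the column player.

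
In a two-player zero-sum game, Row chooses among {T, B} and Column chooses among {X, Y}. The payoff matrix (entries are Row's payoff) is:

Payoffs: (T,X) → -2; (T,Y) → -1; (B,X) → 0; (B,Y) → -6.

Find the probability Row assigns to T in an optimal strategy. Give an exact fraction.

Row minima: T → -2, B → -6; maximin = -2.
Column maxima: X → 0, Y → -1; minimax = -1.
-2 ≠ -1, so there is no saddle point; optimal play is mixed.
Let Row play T with probability p. Expected payoff against X: (-2)p + 0(1−p) = −2p; against Y: (-1)p + (-6)(1−p) = 5p − 6.
Setting these equal: −2p = 5p − 6 ⇒ −7p = -6 ⇒ p = 6/7, and the value is (-2)·(6/7) = -12/7.
For Column: with q = P(X), equating T's and B's payoffs gives −q − 1 = 6q − 6 ⇒ q = 5/7.

6/7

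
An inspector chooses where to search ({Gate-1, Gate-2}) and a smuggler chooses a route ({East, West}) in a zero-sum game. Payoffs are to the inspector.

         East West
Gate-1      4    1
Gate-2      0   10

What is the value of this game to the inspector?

40/13

Row minima: Gate-1 → 1, Gate-2 → 0; maximin = 1.
Column maxima: East → 4, West → 10; minimax = 4.
1 ≠ 4, so there is no saddle point; optimal play is mixed.
Let the inspector play Gate-1 with probability p. Expected payoff against East: 4p + 0(1−p) = 4p; against West: 1p + 10(1−p) = −9p + 10.
Setting these equal: 4p = −9p + 10 ⇒ 13p = 10 ⇒ p = 10/13, and the value is (4)·(10/13) = 40/13.
For the smuggler: with q = P(East), equating Gate-1's and Gate-2's payoffs gives 3q + 1 = −10q + 10 ⇒ q = 9/13.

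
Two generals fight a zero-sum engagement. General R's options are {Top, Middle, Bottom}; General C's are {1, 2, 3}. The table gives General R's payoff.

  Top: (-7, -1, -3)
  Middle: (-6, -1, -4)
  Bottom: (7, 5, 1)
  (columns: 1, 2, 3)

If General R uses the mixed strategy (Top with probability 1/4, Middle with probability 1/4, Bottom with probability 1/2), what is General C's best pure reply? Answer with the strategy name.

If General C plays 1, General R's expected payoff is (1/4)·(-7) + (1/4)·(-6) + (1/2)·7 = 1/4.
If General C plays 2, General R's expected payoff is (1/4)·(-1) + (1/4)·(-1) + (1/2)·5 = 2.
If General C plays 3, General R's expected payoff is (1/4)·(-3) + (1/4)·(-4) + (1/2)·1 = -5/4.
General C minimizes General R's payoff; the smallest is -5/4, so the best response is 3.

3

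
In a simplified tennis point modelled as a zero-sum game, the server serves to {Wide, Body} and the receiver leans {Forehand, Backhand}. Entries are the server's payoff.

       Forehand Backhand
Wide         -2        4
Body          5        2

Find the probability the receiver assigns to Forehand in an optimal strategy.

2/9

Row minima: Wide → -2, Body → 2; maximin = 2.
Column maxima: Forehand → 5, Backhand → 4; minimax = 4.
2 ≠ 4, so there is no saddle point; optimal play is mixed.
Let the server play Wide with probability p. Expected payoff against Forehand: (-2)p + 5(1−p) = −7p + 5; against Backhand: 4p + 2(1−p) = 2p + 2.
Setting these equal: −7p + 5 = 2p + 2 ⇒ −9p = -3 ⇒ p = 1/3, and the value is (-7)·(1/3) + 5 = 8/3.
For the receiver: with q = P(Forehand), equating Wide's and Body's payoffs gives −6q + 4 = 3q + 2 ⇒ q = 2/9.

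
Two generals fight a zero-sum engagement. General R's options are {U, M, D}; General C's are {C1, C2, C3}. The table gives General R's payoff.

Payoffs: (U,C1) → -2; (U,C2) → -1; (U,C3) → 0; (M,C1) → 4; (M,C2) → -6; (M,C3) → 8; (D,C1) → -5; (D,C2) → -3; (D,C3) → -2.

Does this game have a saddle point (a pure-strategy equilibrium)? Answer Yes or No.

Row minima: U → -2, M → -6, D → -5; maximin = -2.
Column maxima: C1 → 4, C2 → -1, C3 → 8; minimax = -1.
-2 ≠ -1, so no pure-strategy equilibrium exists.

No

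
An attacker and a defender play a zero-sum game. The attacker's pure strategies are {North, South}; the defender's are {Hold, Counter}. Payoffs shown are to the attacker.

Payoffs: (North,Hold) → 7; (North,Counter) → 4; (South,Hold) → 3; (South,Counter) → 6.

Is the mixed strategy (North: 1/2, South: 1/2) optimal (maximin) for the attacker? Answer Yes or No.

Yes

Against Hold this mix gives (1/2)·7 + (1/2)·3 = 5.
Against Counter this mix gives (1/2)·4 + (1/2)·6 = 5.
All of the defender's active replies (Hold, Counter) yield 5, and no column does worse for the attacker. The mix makes the defender indifferent and guarantees 5, so it is optimal.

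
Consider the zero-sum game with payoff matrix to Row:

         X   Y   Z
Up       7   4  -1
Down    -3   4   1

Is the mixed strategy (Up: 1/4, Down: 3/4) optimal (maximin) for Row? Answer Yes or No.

No

Against X this mix gives (1/4)·7 + (3/4)·(-3) = -1/2.
Against Y this mix gives (1/4)·4 + (3/4)·4 = 4.
Against Z this mix gives (1/4)·(-1) + (3/4)·1 = 1/2.
Column will play X, holding Row to -1/2. Shifting weight toward the row that does better against X would raise this floor (the equalizing mix achieves 1/3 against both X and Z), so the proposed strategy is not optimal.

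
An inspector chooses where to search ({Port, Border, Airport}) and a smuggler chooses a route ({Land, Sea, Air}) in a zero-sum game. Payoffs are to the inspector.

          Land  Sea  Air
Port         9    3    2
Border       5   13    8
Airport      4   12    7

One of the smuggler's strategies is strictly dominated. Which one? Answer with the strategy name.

Air holds the inspector's payoff strictly below Sea in every row: 2 < 3, 8 < 13, 7 < 12.
So Sea is strictly dominated for the smuggler.

Sea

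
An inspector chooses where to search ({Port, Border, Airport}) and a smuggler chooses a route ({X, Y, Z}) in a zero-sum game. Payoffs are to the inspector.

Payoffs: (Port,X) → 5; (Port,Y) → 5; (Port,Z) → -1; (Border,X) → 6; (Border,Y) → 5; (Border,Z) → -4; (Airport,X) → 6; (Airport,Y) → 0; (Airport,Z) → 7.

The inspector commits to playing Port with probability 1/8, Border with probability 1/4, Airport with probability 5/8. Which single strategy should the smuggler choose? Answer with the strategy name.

If the smuggler plays X, the inspector's expected payoff is (1/8)·5 + (1/4)·6 + (5/8)·6 = 47/8.
If the smuggler plays Y, the inspector's expected payoff is (1/8)·5 + (1/4)·5 + (5/8)·0 = 15/8.
If the smuggler plays Z, the inspector's expected payoff is (1/8)·(-1) + (1/4)·(-4) + (5/8)·7 = 13/4.
The smuggler minimizes the inspector's payoff; the smallest is 15/8, so the best response is Y.

Y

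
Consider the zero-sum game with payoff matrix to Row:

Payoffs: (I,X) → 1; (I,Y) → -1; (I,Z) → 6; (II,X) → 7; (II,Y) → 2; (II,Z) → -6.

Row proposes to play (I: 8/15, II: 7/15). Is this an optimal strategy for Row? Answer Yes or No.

Against X this mix gives (8/15)·1 + (7/15)·7 = 19/5.
Against Y this mix gives (8/15)·(-1) + (7/15)·2 = 2/5.
Against Z this mix gives (8/15)·6 + (7/15)·(-6) = 2/5.
All of Column's active replies (Y, Z) yield 2/5, and no column does worse for Row. The mix makes Column indifferent and guarantees 2/5, so it is optimal.

Yes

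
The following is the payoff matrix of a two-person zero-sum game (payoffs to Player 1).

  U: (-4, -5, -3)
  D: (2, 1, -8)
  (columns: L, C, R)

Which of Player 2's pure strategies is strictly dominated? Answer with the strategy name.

L

C holds Player 1's payoff strictly below L in every row: -5 < -4, 1 < 2.
So L is strictly dominated for Player 2.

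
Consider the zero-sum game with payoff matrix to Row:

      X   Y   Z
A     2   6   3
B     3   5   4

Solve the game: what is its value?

3

Row minima: A → 2, B → 3; maximin = 3.
Column maxima: X → 3, Y → 6, Z → 4; minimax = 3.
Since maximin = minimax = 3, there is a saddle point and the value is 3.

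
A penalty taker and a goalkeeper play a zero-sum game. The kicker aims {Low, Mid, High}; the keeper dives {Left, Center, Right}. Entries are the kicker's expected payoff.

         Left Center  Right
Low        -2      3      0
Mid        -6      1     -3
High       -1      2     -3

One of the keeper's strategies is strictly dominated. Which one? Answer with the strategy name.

Left holds the kicker's payoff strictly below Center in every row: -2 < 3, -6 < 1, -1 < 2.
So Center is strictly dominated for the keeper.

Center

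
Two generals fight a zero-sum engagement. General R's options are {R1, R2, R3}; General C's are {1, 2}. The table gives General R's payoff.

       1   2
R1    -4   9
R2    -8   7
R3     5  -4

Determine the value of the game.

29/22

Row minima: R1 → -4, R2 → -8, R3 → -4; maximin = -4.
Column maxima: 1 → 5, 2 → 9; minimax = 5.
-4 ≠ 5, so there is no saddle point; optimal play is mixed.
R2 is strictly dominated by R1, so General R never plays it.
On the remaining 2×2 (R1, R3 vs 1, 2):
Let General R play R1 with probability p. Expected payoff against 1: (-4)p + 5(1−p) = −9p + 5; against 2: 9p + (-4)(1−p) = 13p − 4.
Setting these equal: −9p + 5 = 13p − 4 ⇒ −22p = -9 ⇒ p = 9/22, and the value is (-9)·(9/22) + 5 = 29/22.
For General C: with q = P(1), equating R1's and R3's payoffs gives −13q + 9 = 9q − 4 ⇒ q = 13/22.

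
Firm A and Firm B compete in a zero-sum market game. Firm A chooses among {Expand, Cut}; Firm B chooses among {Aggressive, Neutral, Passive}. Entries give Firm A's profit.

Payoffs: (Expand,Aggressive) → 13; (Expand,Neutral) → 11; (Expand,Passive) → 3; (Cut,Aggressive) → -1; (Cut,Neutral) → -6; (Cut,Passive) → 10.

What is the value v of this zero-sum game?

16/3

Row minima: Expand → 3, Cut → -6; maximin = 3.
Column maxima: Aggressive → 13, Neutral → 11, Passive → 10; minimax = 10.
3 ≠ 10, so there is no saddle point; optimal play is mixed.
Aggressive is strictly dominated by Neutral (it gives Firm A strictly more in every row), so Firm B never plays it.
On the remaining 2×2 (Expand, Cut vs Neutral, Passive):
Let Firm A play Expand with probability p. Expected payoff against Neutral: 11p + (-6)(1−p) = 17p − 6; against Passive: 3p + 10(1−p) = −7p + 10.
Setting these equal: 17p − 6 = −7p + 10 ⇒ 24p = 16 ⇒ p = 2/3, and the value is (17)·(2/3) − 6 = 16/3.
For Firm B: with q = P(Neutral), equating Expand's and Cut's payoffs gives 8q + 3 = −16q + 10 ⇒ q = 7/24.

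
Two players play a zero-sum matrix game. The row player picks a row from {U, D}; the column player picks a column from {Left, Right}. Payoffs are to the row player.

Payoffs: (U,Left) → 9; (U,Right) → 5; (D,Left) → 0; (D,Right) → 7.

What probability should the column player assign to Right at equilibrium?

9/11

Row minima: U → 5, D → 0; maximin = 5.
Column maxima: Left → 9, Right → 7; minimax = 7.
5 ≠ 7, so there is no saddle point; optimal play is mixed.
Let the row player play U with probability p. Expected payoff against Left: 9p + 0(1−p) = 9p; against Right: 5p + 7(1−p) = −2p + 7.
Setting these equal: 9p = −2p + 7 ⇒ 11p = 7 ⇒ p = 7/11, and the value is (9)·(7/11) = 63/11.
For the column player: with q = P(Left), equating U's and D's payoffs gives 4q + 5 = −7q + 7 ⇒ q = 2/11.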